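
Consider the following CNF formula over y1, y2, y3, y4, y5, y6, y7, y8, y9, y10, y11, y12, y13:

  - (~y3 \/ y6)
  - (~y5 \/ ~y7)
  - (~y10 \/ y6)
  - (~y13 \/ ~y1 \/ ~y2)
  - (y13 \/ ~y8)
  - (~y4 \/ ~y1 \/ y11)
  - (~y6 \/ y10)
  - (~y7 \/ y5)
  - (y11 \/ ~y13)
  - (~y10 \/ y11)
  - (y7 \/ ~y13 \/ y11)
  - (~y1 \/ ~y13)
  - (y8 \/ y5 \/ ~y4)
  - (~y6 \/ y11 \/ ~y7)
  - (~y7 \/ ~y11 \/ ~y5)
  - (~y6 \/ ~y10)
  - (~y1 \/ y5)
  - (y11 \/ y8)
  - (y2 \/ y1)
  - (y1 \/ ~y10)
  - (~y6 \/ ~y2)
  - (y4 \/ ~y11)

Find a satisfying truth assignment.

y1 = 0, y2 = 1, y3 = 0, y4 = 1, y5 = 1, y6 = 0, y7 = 0, y8 = 0, y9 = 1, y10 = 0, y11 = 1, y12 = 1, y13 = 1

y3 occurs only negated in the remaining clauses — set y3 = False.
Try y1 = False.
  then y2 is forced to True.
  then y10 is forced to False.
  then y6 is forced to False.
Try y4 = True.
Set y5 = True and propagate.
  then y7 is forced to False.
The remaining clauses are satisfied by y8 = False, y9 = True, y11 = True, y12 = True, y13 = True.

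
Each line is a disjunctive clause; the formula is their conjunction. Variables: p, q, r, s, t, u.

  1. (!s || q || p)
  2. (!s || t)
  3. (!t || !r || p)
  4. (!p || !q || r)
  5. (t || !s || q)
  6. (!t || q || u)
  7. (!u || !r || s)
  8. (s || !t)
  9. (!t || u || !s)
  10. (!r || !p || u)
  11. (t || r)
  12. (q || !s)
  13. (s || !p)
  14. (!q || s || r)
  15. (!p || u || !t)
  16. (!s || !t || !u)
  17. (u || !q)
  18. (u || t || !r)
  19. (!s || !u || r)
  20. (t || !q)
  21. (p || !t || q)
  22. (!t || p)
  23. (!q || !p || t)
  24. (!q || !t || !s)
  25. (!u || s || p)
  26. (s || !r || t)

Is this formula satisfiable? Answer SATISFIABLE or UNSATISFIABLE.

UNSATISFIABLE

t = True:
  propagation gives s=True, u=True; an empty clause results — contradiction.
t = False:
  propagation gives s=False, r=True; an empty clause results — contradiction.
Every branch closes, so no satisfying assignment exists.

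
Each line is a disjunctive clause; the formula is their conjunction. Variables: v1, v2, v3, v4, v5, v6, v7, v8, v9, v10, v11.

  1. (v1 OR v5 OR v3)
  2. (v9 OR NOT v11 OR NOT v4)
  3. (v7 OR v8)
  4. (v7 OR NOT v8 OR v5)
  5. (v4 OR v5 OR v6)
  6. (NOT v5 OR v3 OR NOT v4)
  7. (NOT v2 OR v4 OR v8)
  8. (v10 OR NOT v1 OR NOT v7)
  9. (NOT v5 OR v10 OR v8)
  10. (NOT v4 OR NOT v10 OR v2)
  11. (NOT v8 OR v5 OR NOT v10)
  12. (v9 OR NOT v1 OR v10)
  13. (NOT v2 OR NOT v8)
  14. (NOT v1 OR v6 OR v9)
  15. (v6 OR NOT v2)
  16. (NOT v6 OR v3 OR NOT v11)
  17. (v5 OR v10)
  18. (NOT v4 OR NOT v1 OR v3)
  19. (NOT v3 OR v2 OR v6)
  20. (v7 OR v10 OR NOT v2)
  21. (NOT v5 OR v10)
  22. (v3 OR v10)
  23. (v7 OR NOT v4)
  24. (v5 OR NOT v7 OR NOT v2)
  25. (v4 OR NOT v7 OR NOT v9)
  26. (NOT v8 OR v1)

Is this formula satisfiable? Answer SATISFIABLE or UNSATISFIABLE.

Pure literal: v11 appears only negated; assign v11 = False.
Branch on v1: take v1 = False.
  then v8 is forced to False.
  then v7 is forced to True.
Try v2 = False.
Try v3 = False.
  then v5 is forced to True.
  then v4 is forced to False.
  then v10 is forced to True.
  then v9 is forced to False.
v6 is now unconstrained; take v6 = False.
So v1=0, v2=0, v3=0, v4=0, v5=1, v6=0, v7=1, v8=0, v9=0, v10=1, v11=0 is a satisfying assignment.

SATISFIABLE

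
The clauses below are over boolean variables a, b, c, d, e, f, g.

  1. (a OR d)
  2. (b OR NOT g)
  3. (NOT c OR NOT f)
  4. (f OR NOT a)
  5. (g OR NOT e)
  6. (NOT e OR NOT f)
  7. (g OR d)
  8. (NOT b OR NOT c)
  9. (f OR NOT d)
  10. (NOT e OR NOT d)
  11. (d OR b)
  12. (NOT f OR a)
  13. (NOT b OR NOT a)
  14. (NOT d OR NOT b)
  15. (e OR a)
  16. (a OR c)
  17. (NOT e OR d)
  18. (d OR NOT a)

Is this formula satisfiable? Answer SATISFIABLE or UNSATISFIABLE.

Try a = True.
  then f is forced to True.
  then c is forced to False.
  then e is forced to False.
  then b is forced to False.
  then g is forced to False.
  then d is forced to True.
So a=True  b=False  c=False  d=True  e=False  f=True  g=False is a satisfying assignment.

SATISFIABLE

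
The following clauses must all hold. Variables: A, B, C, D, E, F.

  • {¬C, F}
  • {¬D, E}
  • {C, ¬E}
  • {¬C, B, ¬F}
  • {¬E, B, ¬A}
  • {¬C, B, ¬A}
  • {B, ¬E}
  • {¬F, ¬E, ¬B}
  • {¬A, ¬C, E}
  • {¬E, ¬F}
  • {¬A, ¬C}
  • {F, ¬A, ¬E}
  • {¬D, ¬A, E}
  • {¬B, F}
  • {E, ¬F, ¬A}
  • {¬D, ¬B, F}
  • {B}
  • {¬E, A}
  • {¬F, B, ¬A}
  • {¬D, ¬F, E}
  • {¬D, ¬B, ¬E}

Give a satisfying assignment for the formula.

A = False, B = True, C = True, D = False, E = False, F = True

The clause (B) is unit: B must be True.
Unit propagation: (F) forces F = True.
The clause (¬E) is unit: E must be False.
The clause (¬D) is unit: D must be False.
The clause (¬A) is unit: A must be False.
C is now unconstrained; take C = True.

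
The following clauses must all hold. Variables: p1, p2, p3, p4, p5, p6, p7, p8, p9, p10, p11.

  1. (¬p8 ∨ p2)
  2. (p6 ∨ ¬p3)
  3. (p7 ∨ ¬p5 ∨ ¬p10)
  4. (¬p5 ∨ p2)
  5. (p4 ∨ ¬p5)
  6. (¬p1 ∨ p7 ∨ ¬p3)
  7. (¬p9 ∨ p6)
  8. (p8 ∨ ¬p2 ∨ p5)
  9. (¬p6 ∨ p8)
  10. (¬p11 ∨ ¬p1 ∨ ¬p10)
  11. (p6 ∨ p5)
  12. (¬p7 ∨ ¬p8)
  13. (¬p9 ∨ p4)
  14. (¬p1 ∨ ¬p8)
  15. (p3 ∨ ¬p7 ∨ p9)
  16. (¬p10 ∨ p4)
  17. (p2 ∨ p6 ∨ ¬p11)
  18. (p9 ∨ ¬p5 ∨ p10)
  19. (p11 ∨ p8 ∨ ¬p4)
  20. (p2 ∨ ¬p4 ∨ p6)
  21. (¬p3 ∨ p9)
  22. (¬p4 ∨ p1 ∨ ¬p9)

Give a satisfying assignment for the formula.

p1=0, p2=1, p3=0, p4=1, p5=0, p6=1, p7=0, p8=1, p9=0, p10=1, p11=1

Check each clause:
  1. (¬p8 ∨ p2) — p2 is true.
  2. (p6 ∨ ¬p3) — ¬p3 is true.
  3. (p7 ∨ ¬p10 ∨ ¬p5) — ¬p5 is true.
  4. (¬p5 ∨ p2) — p2 is true.
  5. (p4 ∨ ¬p5) — ¬p5 is true.
  6. (¬p3 ∨ p7 ∨ ¬p1) — ¬p3 is true.
  7. (¬p9 ∨ p6) — p6 is true.
  8. (¬p2 ∨ p5 ∨ p8) — p8 is true.
  9. (¬p6 ∨ p8) — p8 is true.
  10. (¬p11 ∨ ¬p1 ∨ ¬p10) — ¬p1 is true.
  11. (p5 ∨ p6) — p6 is true.
  12. (¬p7 ∨ ¬p8) — ¬p7 is true.
  13. (p4 ∨ ¬p9) — p4 is true.
  14. (¬p1 ∨ ¬p8) — ¬p1 is true.
  15. (p9 ∨ ¬p7 ∨ p3) — ¬p7 is true.
  16. (¬p10 ∨ p4) — p4 is true.
  17. (p6 ∨ p2 ∨ ¬p11) — p2 is true.
  18. (p9 ∨ p10 ∨ ¬p5) — p10 is true.
  19. (¬p4 ∨ p11 ∨ p8) — p8 is true.
  20. (¬p4 ∨ p6 ∨ p2) — p2 is true.
  21. (p9 ∨ ¬p3) — ¬p3 is true.
  22. (p1 ∨ ¬p9 ∨ ¬p4) — ¬p9 is true.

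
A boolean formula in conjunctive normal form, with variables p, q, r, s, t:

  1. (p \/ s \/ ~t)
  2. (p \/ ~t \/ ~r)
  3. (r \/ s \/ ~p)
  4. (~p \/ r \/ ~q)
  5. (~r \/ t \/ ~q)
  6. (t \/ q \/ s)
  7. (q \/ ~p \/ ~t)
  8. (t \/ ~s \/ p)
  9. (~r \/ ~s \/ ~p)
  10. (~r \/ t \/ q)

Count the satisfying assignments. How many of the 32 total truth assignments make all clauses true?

5

The models are:
  p=0 q=0 r=0 s=1 t=1
  p=0 q=1 r=0 s=0 t=0
  p=0 q=1 r=0 s=1 t=1
  p=1 q=0 r=0 s=1 t=0
  p=1 q=1 r=1 s=0 t=1
That's 5 in total.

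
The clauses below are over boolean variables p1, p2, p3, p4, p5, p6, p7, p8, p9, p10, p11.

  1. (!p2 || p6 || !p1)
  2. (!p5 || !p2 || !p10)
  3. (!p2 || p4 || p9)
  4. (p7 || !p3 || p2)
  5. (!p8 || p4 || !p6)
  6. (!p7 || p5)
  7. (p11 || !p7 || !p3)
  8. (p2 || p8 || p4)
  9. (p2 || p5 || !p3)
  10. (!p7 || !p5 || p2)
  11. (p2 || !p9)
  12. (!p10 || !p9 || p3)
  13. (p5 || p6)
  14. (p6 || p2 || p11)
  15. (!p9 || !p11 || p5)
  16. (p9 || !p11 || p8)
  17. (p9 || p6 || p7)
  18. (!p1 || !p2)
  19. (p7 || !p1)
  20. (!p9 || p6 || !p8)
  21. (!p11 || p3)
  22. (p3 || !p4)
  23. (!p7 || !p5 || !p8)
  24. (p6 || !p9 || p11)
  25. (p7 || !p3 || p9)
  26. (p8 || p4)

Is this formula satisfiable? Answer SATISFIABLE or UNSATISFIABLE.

SATISFIABLE

p1 occurs only negated in the remaining clauses — set p1 = False.
Set p2 = True and propagate.
Branch on p3: take p3 = True.
The remaining clauses are satisfied by p4 = True, p5 = False, p6 = True, p7 = False, p8 = False, p9 = True, p10 = True, p11 = False.
So p1=False, p2=True, p3=True, p4=True, p5=False, p6=True, p7=False, p8=False, p9=True, p10=True, p11=False is a satisfying assignment.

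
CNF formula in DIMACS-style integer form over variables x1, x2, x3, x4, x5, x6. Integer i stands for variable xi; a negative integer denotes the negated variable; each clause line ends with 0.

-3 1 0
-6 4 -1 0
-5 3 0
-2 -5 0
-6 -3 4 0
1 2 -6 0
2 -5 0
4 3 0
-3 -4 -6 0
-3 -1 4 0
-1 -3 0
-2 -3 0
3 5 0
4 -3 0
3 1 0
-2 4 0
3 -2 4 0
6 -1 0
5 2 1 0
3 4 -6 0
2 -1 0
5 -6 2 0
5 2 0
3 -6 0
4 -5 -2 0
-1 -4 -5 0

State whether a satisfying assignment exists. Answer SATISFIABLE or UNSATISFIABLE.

UNSATISFIABLE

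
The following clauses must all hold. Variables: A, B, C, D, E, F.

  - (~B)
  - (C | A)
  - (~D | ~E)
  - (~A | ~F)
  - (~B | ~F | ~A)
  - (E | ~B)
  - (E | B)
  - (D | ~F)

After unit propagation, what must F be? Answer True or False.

False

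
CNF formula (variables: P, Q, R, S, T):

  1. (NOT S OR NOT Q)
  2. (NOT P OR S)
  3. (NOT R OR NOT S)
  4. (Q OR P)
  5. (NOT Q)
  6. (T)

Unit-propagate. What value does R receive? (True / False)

False

Unit clause (NOT Q) sets Q = False.
In (P OR Q), Q is now false; P must hold, so P = True.
In (S OR NOT P), NOT P is now false; S must hold, so S = True.
(NOT R OR NOT S): since S = True, the clause reduces to (NOT R). R = False.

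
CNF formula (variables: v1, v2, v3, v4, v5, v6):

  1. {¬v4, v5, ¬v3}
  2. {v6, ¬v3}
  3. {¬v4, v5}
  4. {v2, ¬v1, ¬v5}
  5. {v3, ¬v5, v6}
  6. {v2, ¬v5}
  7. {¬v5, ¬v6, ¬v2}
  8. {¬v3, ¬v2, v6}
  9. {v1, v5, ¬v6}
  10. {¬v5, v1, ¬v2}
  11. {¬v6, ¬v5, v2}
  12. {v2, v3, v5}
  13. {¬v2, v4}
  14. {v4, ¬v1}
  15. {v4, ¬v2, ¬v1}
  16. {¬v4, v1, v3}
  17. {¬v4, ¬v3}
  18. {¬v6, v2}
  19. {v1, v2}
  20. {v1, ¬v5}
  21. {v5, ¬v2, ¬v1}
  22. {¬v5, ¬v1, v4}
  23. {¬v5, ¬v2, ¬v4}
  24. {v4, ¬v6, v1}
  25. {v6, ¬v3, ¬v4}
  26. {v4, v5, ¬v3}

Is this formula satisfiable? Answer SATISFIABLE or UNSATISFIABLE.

UNSATISFIABLE

v5 = True:
  propagation gives v2=True, v6=False, v3=False; an empty clause results — contradiction.
v5 = False:
  propagation gives v4=False, v2=False, v3=True; an empty clause results — contradiction.
Every branch closes, so no satisfying assignment exists.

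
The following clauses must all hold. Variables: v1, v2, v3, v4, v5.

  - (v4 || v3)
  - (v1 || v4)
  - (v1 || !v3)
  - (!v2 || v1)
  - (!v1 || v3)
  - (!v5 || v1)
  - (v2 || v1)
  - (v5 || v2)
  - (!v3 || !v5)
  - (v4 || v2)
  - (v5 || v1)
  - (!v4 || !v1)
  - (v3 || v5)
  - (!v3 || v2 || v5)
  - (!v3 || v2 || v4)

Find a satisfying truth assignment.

v1 = 1, v2 = 1, v3 = 1, v4 = 0, v5 = 0

Branch on v1: take v1 = True.
  then v3 is forced to True.
  then v5 is forced to False.
  then v2 is forced to True.
  then v4 is forced to False.
Every clause has at least one true literal under this assignment.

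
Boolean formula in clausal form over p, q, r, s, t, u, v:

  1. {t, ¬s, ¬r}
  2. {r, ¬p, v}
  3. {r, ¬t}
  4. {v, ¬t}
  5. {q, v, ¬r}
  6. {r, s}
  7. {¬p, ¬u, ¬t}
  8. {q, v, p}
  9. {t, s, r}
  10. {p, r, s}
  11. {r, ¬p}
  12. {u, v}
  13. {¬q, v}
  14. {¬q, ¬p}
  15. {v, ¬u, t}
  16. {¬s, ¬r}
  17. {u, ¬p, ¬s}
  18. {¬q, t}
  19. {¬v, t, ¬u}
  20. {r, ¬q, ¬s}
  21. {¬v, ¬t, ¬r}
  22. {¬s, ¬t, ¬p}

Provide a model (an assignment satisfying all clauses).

p=False, q=False, r=False, s=True, t=False, u=False, v=True

Set p = False and propagate.
Try q = False.
  then v is forced to True.
The remaining clauses are satisfied by r = False, s = True, t = False, u = False.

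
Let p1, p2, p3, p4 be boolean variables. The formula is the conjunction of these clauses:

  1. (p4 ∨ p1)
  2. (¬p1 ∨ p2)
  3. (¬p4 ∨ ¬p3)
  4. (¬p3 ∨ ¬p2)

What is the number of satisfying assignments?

4

Satisfying assignments:
  p1=F p2=F p3=F p4=T
  p1=F p2=T p3=F p4=T
  p1=T p2=T p3=F p4=F
  p1=T p2=T p3=F p4=T
Count: 4.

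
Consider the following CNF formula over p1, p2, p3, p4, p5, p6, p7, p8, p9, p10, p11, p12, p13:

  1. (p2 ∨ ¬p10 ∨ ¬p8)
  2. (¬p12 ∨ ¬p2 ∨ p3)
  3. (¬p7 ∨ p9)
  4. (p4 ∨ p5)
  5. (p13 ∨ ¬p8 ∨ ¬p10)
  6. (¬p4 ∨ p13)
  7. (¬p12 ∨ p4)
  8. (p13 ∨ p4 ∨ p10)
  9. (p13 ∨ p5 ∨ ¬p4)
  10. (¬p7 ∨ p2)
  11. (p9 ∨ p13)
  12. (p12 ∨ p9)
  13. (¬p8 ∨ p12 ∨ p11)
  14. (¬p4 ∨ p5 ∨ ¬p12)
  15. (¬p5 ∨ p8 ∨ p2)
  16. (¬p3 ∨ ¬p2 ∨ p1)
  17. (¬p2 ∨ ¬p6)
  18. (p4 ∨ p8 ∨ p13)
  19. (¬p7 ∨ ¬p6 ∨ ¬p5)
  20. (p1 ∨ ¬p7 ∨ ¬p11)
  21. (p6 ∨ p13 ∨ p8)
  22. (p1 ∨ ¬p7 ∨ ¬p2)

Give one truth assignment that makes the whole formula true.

p1=T, p2=T, p3=F, p4=T, p5=T, p6=F, p7=F, p8=T, p9=T, p10=T, p11=T, p12=F, p13=T

Check each clause:
  1. (¬p10 ∨ ¬p8 ∨ p2) — p2 is true.
  2. (¬p12 ∨ p3 ∨ ¬p2) — ¬p12 is true.
  3. (¬p7 ∨ p9) — ¬p7 is true.
  4. (p5 ∨ p4) — p4 is true.
  5. (¬p8 ∨ p13 ∨ ¬p10) — p13 is true.
  6. (¬p4 ∨ p13) — p13 is true.
  7. (p4 ∨ ¬p12) — p4 is true.
  8. (p13 ∨ p10 ∨ p4) — p10 is true.
  9. (¬p4 ∨ p13 ∨ p5) — p13 is true.
  10. (p2 ∨ ¬p7) — ¬p7 is true.
  11. (p9 ∨ p13) — p9 is true.
  12. (p12 ∨ p9) — p9 is true.
  13. (p11 ∨ p12 ∨ ¬p8) — p11 is true.
  14. (p5 ∨ ¬p4 ∨ ¬p12) — ¬p12 is true.
  15. (p8 ∨ p2 ∨ ¬p5) — p8 is true.
  16. (p1 ∨ ¬p2 ∨ ¬p3) — p1 is true.
  17. (¬p6 ∨ ¬p2) — ¬p6 is true.
  18. (p13 ∨ p4 ∨ p8) — p8 is true.
  19. (¬p6 ∨ ¬p5 ∨ ¬p7) — ¬p7 is true.
  20. (p1 ∨ ¬p11 ∨ ¬p7) — ¬p7 is true.
  21. (p8 ∨ p13 ∨ p6) — p8 is true.
  22. (p1 ∨ ¬p2 ∨ ¬p7) — ¬p7 is true.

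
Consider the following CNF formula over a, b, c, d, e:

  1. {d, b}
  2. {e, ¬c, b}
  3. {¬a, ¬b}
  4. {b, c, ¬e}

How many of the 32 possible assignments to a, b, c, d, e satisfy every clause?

12

Split on b, then c.
  b=T, c=T: remaining (a,d,e) ∈ {(F,F,F); (F,F,T); (F,T,F); (F,T,T)} — 4.
  b=T, c=F: remaining (a,d,e) ∈ {(F,F,F); (F,F,T); (F,T,F); (F,T,T)} — 4.
  b=F, c=T: remaining (a,d,e) ∈ {(F,T,T); (T,T,T)} — 2.
  b=F, c=F: remaining (a,d,e) ∈ {(F,T,F); (T,T,F)} — 2.
Total: 4 + 4 + 2 + 2 = 12.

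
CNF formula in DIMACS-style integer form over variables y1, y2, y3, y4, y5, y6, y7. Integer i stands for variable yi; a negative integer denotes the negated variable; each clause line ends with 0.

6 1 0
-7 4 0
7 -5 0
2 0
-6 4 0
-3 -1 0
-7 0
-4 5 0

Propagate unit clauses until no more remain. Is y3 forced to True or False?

(y2) stands alone — y2 = True.
(~y7) stands alone — y7 = False.
(~y5 \/ y7) with y7 = False leaves only ~y5, so y5 = False.
(y5 \/ ~y4) with y5 = False leaves only ~y4, so y4 = False.
(y4 \/ ~y6): since y4 = False, the clause reduces to (~y6). y6 = False.
(y6 \/ y1): since y6 = False, the clause reduces to (y1). y1 = True.
(~y1 \/ ~y3) with y1 = True leaves only ~y3, so y3 = False.

False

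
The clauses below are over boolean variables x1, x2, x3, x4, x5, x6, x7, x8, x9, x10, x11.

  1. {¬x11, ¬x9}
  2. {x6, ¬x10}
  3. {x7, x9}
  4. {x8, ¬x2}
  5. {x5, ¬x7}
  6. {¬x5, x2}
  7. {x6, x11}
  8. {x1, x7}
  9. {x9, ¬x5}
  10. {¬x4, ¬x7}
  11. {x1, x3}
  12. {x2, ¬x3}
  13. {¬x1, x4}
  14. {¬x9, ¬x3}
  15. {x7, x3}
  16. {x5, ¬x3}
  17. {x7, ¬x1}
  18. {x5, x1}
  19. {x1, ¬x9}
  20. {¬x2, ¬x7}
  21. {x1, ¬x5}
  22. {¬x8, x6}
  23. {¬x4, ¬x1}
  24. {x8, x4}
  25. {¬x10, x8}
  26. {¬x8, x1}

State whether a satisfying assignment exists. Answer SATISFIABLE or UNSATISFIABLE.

x1 = True:
  propagation gives x4=True; an empty clause results — contradiction.
x1 = False:
  propagation gives x7=True, x5=True; an empty clause results — contradiction.
Every branch closes, so no satisfying assignment exists.

UNSATISFIABLE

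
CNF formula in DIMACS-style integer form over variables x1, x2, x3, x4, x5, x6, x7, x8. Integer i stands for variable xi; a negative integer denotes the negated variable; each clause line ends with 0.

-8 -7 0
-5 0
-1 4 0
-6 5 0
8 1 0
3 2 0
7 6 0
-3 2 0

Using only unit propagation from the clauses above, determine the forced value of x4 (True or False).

(¬x5) stands alone — x5 = False.
(x5 ∨ ¬x6): since x5 = False, the clause reduces to (¬x6). x6 = False.
In (x7 ∨ x6), x6 is now false; x7 must hold, so x7 = True.
In (¬x7 ∨ ¬x8), ¬x7 is now false; ¬x8 must hold, so x8 = False.
(x1 ∨ x8): since x8 = False, the clause reduces to (x1). x1 = True.
In (¬x1 ∨ x4), ¬x1 is now false; x4 must hold, so x4 = True.

True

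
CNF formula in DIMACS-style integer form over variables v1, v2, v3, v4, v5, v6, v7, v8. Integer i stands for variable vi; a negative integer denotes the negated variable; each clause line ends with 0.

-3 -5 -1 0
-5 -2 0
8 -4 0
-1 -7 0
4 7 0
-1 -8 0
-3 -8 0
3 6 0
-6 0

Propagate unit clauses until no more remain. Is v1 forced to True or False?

(NOT v6) stands alone — v6 = False.
In (v3 OR v6), v6 is now false; v3 must hold, so v3 = True.
(NOT v8 OR NOT v3): since v3 = True, the clause reduces to (NOT v8). v8 = False.
(NOT v4 OR v8) with v8 = False leaves only NOT v4, so v4 = False.
From (v7 OR v4) and v4 = False: v7 = True.
(NOT v1 OR NOT v7): since v7 = True, the clause reduces to (NOT v1). v1 = False.

False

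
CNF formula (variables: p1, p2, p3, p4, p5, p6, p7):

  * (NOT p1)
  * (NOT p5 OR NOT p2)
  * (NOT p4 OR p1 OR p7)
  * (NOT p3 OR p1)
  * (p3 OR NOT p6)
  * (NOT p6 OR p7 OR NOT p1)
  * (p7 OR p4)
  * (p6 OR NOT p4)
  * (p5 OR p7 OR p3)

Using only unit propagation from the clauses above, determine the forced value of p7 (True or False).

(NOT p1) stands alone — p1 = False.
(NOT p3 OR p1) with p1 = False leaves only NOT p3, so p3 = False.
From (p3 OR NOT p6) and p3 = False: p6 = False.
(NOT p4 OR p6): since p6 = False, the clause reduces to (NOT p4). p4 = False.
(p7 OR p4) with p4 = False leaves only p7, so p7 = True.

True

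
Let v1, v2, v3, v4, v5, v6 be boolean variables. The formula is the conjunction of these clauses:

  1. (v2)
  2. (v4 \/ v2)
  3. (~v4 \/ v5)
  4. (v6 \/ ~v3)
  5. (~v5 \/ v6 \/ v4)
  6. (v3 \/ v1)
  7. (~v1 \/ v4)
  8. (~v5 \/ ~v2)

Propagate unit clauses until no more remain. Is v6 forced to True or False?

(v2) stands alone — v2 = True.
(~v2 \/ ~v5): since v2 = True, the clause reduces to (~v5). v5 = False.
In (v5 \/ ~v4), v5 is now false; ~v4 must hold, so v4 = False.
From (~v1 \/ v4) and v4 = False: v1 = False.
In (v1 \/ v3), v1 is now false; v3 must hold, so v3 = True.
In (~v3 \/ v6), ~v3 is now false; v6 must hold, so v6 = True.

True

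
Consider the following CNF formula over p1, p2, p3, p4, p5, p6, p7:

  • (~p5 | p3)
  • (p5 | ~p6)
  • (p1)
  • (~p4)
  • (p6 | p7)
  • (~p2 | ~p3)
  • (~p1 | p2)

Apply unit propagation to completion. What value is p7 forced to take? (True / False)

True

(p1) stands alone — p1 = True.
(~p4) stands alone — p4 = False.
In (p2 | ~p1), ~p1 is now false; p2 must hold, so p2 = True.
(~p3 | ~p2) with p2 = True leaves only ~p3, so p3 = False.
(p3 | ~p5) with p3 = False leaves only ~p5, so p5 = False.
(p5 | ~p6) with p5 = False leaves only ~p6, so p6 = False.
In (p6 | p7), p6 is now false; p7 must hold, so p7 = True.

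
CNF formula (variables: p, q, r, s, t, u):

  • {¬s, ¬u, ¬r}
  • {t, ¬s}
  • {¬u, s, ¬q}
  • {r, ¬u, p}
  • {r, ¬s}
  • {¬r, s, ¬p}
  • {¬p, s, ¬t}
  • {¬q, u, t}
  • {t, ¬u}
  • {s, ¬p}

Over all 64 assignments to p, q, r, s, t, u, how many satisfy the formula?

11

Split on s, then u.
  s=T, u=T: a clause becomes empty — 0.
  s=T, u=F: remaining (p,q,r,t) ∈ {(F,F,T,T); (F,T,T,T); (T,F,T,T); (T,T,T,T)} — 4.
  s=F, u=T: remaining (p,q,r,t) ∈ {(F,F,T,T)} — 1.
  s=F, u=F: r free; 3 ways for (p,q,t) × 2^1 = 6.
Total: 0 + 4 + 1 + 6 = 11.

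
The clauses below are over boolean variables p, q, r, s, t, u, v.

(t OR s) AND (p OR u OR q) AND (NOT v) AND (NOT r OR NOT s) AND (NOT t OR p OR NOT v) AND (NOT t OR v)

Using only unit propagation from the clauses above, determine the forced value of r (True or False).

False

Unit clause (NOT v) sets v = False.
(v OR NOT t) with v = False leaves only NOT t, so t = False.
(t OR s): since t = False, the clause reduces to (s). s = True.
(NOT s OR NOT r) with s = True leaves only NOT r, so r = False.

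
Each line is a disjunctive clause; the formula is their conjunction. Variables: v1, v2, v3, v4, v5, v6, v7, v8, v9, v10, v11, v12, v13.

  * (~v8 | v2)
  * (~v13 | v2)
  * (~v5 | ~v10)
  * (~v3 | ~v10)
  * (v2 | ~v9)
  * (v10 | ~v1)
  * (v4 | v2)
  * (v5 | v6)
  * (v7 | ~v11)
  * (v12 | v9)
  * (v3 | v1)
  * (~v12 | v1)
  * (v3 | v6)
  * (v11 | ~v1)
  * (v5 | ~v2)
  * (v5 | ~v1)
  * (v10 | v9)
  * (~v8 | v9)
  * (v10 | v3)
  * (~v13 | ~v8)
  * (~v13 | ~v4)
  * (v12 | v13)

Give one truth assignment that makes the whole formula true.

v1=0, v2=1, v3=1, v4=0, v5=1, v6=0, v7=1, v8=0, v9=1, v10=0, v11=1, v12=0, v13=1

Check each clause:
  1. (~v8 | v2) — ~v8 is true.
  2. (v2 | ~v13) — v2 is true.
  3. (~v10 | ~v5) — ~v10 is true.
  4. (~v10 | ~v3) — ~v10 is true.
  5. (~v9 | v2) — v2 is true.
  6. (~v1 | v10) — ~v1 is true.
  7. (v2 | v4) — v2 is true.
  8. (v5 | v6) — v5 is true.
  9. (~v11 | v7) — v7 is true.
  10. (v12 | v9) — v9 is true.
  11. (v1 | v3) — v3 is true.
  12. (v1 | ~v12) — ~v12 is true.
  13. (v3 | v6) — v3 is true.
  14. (v11 | ~v1) — v11 is true.
  15. (v5 | ~v2) — v5 is true.
  16. (~v1 | v5) — v5 is true.
  17. (v10 | v9) — v9 is true.
  18. (v9 | ~v8) — ~v8 is true.
  19. (v3 | v10) — v3 is true.
  20. (~v8 | ~v13) — ~v8 is true.
  21. (~v4 | ~v13) — ~v4 is true.
  22. (v12 | v13) — v13 is true.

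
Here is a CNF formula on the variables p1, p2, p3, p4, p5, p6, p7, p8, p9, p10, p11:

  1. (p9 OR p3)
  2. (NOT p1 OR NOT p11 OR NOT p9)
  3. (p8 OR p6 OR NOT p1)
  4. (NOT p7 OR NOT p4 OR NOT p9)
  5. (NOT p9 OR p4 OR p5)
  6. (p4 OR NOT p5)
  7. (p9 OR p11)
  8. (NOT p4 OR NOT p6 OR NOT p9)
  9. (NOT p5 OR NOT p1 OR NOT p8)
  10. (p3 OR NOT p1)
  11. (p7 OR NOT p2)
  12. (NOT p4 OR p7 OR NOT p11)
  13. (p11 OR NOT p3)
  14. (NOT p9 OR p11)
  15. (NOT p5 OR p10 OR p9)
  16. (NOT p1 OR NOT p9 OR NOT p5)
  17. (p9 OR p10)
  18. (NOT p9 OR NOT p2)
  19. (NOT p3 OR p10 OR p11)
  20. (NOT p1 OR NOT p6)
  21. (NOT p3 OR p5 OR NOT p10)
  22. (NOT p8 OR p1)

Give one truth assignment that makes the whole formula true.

p1=F, p2=T, p3=T, p4=T, p5=T, p6=T, p7=T, p8=F, p9=F, p10=T, p11=T

Set p1 = False and propagate.
  then p8 is forced to False.
Set p2 = True and propagate.
  then p7 is forced to True.
  then p9 is forced to False.
  then p3 is forced to True.
  then p11 is forced to True.
  then p10 is forced to True.
  then p5 is forced to True.
  then p4 is forced to True.
p6 is now unconstrained; take p6 = True.
Every clause has at least one true literal under this assignment.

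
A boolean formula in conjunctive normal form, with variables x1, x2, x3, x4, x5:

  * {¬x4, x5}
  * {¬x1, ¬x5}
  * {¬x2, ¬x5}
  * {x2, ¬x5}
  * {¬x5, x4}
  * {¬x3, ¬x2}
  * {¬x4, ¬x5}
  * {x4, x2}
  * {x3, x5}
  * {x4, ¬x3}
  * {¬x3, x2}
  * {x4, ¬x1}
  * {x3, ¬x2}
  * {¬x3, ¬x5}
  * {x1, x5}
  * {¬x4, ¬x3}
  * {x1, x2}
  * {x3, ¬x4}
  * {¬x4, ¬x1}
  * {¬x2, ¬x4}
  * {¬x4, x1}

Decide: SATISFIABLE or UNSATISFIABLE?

x4 = True:
  propagation gives x5=True; an empty clause results — contradiction.
x4 = False:
  propagation gives x5=False, x2=True, x3=False; an empty clause results — contradiction.
Every branch closes, so no satisfying assignment exists.

UNSATISFIABLE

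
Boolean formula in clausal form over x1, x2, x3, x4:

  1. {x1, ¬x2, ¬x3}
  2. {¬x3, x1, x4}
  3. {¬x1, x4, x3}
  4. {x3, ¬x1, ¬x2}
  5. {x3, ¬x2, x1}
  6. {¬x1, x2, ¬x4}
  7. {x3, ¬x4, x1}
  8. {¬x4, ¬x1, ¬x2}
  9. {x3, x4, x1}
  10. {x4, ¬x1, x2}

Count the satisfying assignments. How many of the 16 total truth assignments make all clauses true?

2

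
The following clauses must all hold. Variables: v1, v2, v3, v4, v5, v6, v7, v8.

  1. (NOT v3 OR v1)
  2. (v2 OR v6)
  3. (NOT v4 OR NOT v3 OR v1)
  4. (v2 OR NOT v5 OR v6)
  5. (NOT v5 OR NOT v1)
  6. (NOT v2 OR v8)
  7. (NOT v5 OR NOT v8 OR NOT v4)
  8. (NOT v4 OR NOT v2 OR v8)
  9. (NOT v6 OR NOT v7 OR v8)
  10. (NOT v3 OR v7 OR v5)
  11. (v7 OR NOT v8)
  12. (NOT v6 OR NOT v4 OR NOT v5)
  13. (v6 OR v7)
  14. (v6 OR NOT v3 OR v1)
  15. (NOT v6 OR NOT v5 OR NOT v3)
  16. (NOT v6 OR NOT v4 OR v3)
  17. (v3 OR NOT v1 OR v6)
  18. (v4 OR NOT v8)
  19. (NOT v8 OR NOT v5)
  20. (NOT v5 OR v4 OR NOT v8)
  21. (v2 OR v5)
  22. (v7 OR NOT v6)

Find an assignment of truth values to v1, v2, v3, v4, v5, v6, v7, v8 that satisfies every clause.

v1=1, v2=1, v3=1, v4=1, v5=0, v6=0, v7=1, v8=1

Set v1 = True and propagate.
  then v5 is forced to False.
  then v2 is forced to True.
  then v8 is forced to True.
  then v7 is forced to True.
  then v4 is forced to True.
Try v3 = True.
v6 is now unconstrained; take v6 = False.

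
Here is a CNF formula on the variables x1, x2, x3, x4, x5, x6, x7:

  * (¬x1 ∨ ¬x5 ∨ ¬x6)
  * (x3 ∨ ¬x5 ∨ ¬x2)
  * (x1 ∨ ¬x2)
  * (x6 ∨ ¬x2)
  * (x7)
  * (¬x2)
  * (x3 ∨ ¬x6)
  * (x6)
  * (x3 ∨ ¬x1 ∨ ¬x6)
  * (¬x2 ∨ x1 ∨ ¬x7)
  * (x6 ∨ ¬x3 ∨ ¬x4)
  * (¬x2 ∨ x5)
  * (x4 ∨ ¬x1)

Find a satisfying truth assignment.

x1=False, x2=False, x3=True, x4=True, x5=False, x6=True, x7=True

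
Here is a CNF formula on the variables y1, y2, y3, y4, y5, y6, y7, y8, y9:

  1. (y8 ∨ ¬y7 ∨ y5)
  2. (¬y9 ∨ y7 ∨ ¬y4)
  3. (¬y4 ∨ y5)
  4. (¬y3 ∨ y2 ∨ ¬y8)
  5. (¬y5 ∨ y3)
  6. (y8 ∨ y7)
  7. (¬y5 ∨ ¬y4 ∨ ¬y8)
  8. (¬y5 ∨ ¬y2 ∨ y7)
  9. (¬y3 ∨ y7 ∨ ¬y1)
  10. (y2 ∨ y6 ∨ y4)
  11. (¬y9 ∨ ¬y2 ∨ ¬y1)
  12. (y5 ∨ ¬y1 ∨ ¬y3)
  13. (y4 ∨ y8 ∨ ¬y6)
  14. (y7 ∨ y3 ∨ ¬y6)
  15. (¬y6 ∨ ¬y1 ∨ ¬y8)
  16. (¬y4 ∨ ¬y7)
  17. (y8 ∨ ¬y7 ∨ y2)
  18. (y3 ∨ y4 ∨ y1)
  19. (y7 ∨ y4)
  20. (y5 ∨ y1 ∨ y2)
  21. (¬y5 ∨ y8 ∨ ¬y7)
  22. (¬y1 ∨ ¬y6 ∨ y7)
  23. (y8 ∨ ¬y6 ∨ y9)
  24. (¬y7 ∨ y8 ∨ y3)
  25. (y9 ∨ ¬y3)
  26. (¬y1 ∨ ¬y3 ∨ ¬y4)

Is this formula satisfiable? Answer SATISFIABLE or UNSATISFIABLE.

SATISFIABLE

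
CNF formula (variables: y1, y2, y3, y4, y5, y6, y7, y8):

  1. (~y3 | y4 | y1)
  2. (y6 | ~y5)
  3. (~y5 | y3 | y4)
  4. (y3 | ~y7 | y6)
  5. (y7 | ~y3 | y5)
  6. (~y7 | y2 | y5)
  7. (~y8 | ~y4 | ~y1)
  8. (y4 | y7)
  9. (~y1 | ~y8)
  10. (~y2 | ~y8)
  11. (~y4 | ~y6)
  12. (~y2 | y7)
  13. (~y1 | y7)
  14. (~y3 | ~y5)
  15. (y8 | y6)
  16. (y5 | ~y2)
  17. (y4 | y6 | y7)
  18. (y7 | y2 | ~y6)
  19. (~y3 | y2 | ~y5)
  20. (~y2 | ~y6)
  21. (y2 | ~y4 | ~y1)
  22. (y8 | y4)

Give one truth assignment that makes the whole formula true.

y1=False  y2=False  y3=False  y4=True  y5=False  y6=False  y7=False  y8=True

Set y1 = False and propagate.
Branch on y2: take y2 = False.
The remaining clauses are satisfied by y3 = False, y4 = True, y5 = False, y6 = False, y7 = False, y8 = True.
Every clause has at least one true literal under this assignment.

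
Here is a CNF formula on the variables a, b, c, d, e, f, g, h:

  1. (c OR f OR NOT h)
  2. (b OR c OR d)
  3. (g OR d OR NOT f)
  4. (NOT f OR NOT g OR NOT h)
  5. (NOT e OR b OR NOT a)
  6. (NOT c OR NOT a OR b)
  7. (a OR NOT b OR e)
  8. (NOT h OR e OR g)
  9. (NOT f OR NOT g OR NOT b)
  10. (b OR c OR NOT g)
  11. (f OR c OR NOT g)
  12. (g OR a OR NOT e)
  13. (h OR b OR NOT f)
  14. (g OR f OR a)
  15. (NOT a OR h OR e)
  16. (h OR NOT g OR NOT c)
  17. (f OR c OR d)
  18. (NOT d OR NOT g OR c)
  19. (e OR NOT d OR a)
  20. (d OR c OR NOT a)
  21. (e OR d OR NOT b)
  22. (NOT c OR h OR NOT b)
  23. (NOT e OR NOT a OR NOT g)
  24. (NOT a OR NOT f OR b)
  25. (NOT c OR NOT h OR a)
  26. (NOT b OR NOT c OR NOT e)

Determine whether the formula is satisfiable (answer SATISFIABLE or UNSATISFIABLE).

SATISFIABLE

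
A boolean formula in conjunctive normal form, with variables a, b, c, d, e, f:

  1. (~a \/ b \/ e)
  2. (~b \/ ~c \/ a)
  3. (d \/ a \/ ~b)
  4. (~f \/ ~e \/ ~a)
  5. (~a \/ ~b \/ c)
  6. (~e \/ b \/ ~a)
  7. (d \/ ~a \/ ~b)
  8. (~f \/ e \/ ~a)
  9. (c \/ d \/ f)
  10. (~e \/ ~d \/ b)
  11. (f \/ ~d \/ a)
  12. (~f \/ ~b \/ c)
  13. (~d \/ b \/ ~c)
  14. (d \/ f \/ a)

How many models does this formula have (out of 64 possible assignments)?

7

Satisfying assignments:
  a=F b=F c=F d=F e=F f=T
  a=F b=F c=F d=F e=T f=T
  a=F b=F c=F d=T e=F f=T
  a=F b=F c=T d=F e=F f=T
  a=F b=F c=T d=F e=T f=T
  a=T b=T c=T d=T e=F f=F
  a=T b=T c=T d=T e=T f=F
That's 7 in total.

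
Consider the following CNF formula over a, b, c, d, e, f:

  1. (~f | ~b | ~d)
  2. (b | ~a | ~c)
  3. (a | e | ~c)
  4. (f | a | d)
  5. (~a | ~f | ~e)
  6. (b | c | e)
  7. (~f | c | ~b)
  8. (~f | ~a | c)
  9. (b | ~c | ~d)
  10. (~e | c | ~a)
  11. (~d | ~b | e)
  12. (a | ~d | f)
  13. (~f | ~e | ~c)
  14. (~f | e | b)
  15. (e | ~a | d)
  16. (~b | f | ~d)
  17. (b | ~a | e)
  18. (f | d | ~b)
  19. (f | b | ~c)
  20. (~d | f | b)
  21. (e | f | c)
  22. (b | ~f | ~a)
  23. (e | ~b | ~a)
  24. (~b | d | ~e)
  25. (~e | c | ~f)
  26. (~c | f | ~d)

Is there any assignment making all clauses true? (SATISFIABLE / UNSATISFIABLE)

UNSATISFIABLE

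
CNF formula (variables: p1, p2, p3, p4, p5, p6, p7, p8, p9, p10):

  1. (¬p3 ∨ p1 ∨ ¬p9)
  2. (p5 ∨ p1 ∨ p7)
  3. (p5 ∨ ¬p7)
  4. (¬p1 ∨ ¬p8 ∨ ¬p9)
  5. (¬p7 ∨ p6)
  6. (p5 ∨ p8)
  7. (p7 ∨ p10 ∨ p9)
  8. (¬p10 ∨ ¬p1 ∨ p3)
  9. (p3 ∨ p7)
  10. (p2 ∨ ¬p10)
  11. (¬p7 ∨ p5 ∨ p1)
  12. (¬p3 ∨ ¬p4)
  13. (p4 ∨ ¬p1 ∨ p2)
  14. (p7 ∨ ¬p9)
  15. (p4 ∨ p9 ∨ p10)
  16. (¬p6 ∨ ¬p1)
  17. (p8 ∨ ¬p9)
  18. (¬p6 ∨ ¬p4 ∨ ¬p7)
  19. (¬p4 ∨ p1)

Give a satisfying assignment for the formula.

p1=F, p2=T, p3=F, p4=F, p5=T, p6=T, p7=T, p8=T, p9=T, p10=T

Check each clause:
  1. (¬p3 ∨ ¬p9 ∨ p1) — ¬p3 is true.
  2. (p1 ∨ p5 ∨ p7) — p5 is true.
  3. (p5 ∨ ¬p7) — p5 is true.
  4. (¬p9 ∨ ¬p8 ∨ ¬p1) — ¬p1 is true.
  5. (p6 ∨ ¬p7) — p6 is true.
  6. (p8 ∨ p5) — p8 is true.
  7. (p7 ∨ p10 ∨ p9) — p9 is true.
  8. (¬p10 ∨ p3 ∨ ¬p1) — ¬p1 is true.
  9. (p3 ∨ p7) — p7 is true.
  10. (p2 ∨ ¬p10) — p2 is true.
  11. (p5 ∨ p1 ∨ ¬p7) — p5 is true.
  12. (¬p3 ∨ ¬p4) — ¬p4 is true.
  13. (p2 ∨ p4 ∨ ¬p1) — p2 is true.
  14. (¬p9 ∨ p7) — p7 is true.
  15. (p4 ∨ p10 ∨ p9) — p9 is true.
  16. (¬p1 ∨ ¬p6) — ¬p1 is true.
  17. (p8 ∨ ¬p9) — p8 is true.
  18. (¬p4 ∨ ¬p7 ∨ ¬p6) — ¬p4 is true.
  19. (p1 ∨ ¬p4) — ¬p4 is true.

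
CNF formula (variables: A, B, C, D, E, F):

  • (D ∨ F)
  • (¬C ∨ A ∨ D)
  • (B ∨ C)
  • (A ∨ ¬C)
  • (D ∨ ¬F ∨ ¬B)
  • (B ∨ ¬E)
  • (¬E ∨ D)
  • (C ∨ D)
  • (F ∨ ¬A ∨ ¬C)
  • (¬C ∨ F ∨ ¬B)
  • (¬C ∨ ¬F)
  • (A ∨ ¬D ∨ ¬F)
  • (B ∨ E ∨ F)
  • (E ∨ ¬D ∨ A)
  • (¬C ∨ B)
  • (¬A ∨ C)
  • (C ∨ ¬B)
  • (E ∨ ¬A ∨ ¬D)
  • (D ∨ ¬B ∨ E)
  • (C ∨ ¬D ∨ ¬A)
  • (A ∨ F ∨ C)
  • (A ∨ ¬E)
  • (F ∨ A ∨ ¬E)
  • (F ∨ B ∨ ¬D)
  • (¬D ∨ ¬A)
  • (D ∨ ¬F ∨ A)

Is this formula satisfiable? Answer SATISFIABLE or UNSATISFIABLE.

UNSATISFIABLE

A = True:
  propagation gives C=True, F=True; an empty clause results — contradiction.
A = False:
  propagation gives C=False, B=True; an empty clause results — contradiction.
Every branch closes, so no satisfying assignment exists.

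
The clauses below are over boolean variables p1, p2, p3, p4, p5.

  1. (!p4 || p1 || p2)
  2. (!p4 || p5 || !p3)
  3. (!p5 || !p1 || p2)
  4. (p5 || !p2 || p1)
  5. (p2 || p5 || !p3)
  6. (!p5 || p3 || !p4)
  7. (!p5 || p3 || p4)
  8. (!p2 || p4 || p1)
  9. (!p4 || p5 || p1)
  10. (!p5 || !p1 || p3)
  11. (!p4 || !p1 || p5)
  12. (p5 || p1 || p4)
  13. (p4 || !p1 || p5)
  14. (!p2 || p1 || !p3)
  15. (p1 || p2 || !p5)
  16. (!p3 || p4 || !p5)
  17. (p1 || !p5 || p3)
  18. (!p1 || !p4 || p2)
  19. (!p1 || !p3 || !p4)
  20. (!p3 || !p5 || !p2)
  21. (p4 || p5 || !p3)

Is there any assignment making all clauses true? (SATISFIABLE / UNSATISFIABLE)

p5 = True:
  p1 = True:
    propagation gives p2=True, p3=True; an empty clause results — contradiction.
  p1 = False:
    propagation gives p2=True, p4=True, p3=True; an empty clause results — contradiction.
p5 = False:
  p1 = True:
    propagation gives p4=False; an empty clause results — contradiction.
  p1 = False:
    propagation gives p2=False, p4=False; an empty clause results — contradiction.
Every branch closes, so no satisfying assignment exists.

UNSATISFIABLE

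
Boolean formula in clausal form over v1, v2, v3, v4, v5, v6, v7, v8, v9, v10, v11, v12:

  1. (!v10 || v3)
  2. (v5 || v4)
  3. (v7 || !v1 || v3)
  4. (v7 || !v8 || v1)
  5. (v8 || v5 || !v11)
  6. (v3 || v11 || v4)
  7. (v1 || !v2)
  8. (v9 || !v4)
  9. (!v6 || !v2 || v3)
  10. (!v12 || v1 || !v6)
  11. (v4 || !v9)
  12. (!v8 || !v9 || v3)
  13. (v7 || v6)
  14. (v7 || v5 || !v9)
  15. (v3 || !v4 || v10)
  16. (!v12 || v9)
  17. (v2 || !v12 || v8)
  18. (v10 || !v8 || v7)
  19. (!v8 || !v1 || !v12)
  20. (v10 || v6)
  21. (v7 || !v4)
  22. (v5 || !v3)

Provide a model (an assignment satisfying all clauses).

v1 = True  v2 = True  v3 = True  v4 = True  v5 = True  v6 = False  v7 = True  v8 = True  v9 = True  v10 = True  v11 = False  v12 = False

Check each clause:
  1. (!v10 || v3) — v3 is true.
  2. (v5 || v4) — v4 is true.
  3. (!v1 || v3 || v7) — v3 is true.
  4. (!v8 || v7 || v1) — v1 is true.
  5. (v5 || !v11 || v8) — v8 is true.
  6. (v4 || v11 || v3) — v3 is true.
  7. (!v2 || v1) — v1 is true.
  8. (!v4 || v9) — v9 is true.
  9. (v3 || !v2 || !v6) — !v6 is true.
  10. (v1 || !v12 || !v6) — v1 is true.
  11. (!v9 || v4) — v4 is true.
  12. (!v8 || !v9 || v3) — v3 is true.
  13. (v6 || v7) — v7 is true.
  14. (!v9 || v5 || v7) — v5 is true.
  15. (v3 || v10 || !v4) — v10 is true.
  16. (v9 || !v12) — v9 is true.
  17. (v2 || v8 || !v12) — v8 is true.
  18. (!v8 || v10 || v7) — v10 is true.
  19. (!v8 || !v12 || !v1) — !v12 is true.
  20. (v6 || v10) — v10 is true.
  21. (v7 || !v4) — v7 is true.
  22. (v5 || !v3) — v5 is true.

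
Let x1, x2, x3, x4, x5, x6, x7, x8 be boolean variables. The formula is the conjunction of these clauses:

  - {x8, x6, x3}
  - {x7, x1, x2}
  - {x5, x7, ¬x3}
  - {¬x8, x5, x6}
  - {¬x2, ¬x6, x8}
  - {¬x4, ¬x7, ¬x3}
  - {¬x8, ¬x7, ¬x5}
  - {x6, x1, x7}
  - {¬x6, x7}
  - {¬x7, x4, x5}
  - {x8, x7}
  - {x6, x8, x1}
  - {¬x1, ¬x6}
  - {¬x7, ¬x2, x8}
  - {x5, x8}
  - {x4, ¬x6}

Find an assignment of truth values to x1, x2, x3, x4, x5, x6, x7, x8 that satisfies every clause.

Set x1 = True and propagate.
  then x6 is forced to False.
Set x2 = False and propagate.
For the remaining variables, x3 = True, x4 = False, x5 = True, x7 = True, x8 = False works.

x1=T, x2=F, x3=T, x4=F, x5=T, x6=F, x7=T, x8=F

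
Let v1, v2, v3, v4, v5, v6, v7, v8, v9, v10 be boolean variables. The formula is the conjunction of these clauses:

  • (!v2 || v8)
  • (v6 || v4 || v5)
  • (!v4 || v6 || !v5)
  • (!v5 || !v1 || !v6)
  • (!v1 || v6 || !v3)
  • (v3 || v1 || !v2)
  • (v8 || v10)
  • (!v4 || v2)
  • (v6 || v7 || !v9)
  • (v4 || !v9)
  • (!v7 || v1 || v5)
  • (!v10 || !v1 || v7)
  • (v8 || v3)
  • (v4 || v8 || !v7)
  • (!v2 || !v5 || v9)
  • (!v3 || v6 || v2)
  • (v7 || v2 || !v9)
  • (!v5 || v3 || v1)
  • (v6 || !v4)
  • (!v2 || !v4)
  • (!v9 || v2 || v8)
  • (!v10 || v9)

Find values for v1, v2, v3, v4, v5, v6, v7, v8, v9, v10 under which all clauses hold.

v1 = T, v2 = F, v3 = F, v4 = F, v5 = F, v6 = T, v7 = F, v8 = T, v9 = F, v10 = F

Check each clause:
  1. (v8 || !v2) — v8 is true.
  2. (v5 || v6 || v4) — v6 is true.
  3. (v6 || !v5 || !v4) — !v5 is true.
  4. (!v5 || !v6 || !v1) — !v5 is true.
  5. (!v1 || v6 || !v3) — !v3 is true.
  6. (v1 || v3 || !v2) — v1 is true.
  7. (v8 || v10) — v8 is true.
  8. (v2 || !v4) — !v4 is true.
  9. (v6 || v7 || !v9) — !v9 is true.
  10. (!v9 || v4) — !v9 is true.
  11. (!v7 || v1 || v5) — v1 is true.
  12. (v7 || !v1 || !v10) — !v10 is true.
  13. (v8 || v3) — v8 is true.
  14. (v8 || v4 || !v7) — v8 is true.
  15. (!v2 || v9 || !v5) — !v5 is true.
  16. (v6 || !v3 || v2) — !v3 is true.
  17. (v7 || v2 || !v9) — !v9 is true.
  18. (!v5 || v1 || v3) — v1 is true.
  19. (v6 || !v4) — !v4 is true.
  20. (!v4 || !v2) — !v4 is true.
  21. (!v9 || v8 || v2) — v8 is true.
  22. (v9 || !v10) — !v10 is true.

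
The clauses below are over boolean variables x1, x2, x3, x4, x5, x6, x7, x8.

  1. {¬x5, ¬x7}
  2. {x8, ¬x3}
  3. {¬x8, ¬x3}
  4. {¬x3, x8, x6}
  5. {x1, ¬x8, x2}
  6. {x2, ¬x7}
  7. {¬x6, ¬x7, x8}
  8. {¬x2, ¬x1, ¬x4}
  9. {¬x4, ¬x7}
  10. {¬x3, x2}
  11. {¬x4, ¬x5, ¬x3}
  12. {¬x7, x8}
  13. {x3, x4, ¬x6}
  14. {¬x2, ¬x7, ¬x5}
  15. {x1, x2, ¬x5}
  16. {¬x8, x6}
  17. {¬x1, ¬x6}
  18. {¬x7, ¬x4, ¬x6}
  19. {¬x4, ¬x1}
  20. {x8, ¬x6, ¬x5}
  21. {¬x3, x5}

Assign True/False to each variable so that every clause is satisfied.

x1=F  x2=T  x3=F  x4=F  x5=T  x6=F  x7=F  x8=F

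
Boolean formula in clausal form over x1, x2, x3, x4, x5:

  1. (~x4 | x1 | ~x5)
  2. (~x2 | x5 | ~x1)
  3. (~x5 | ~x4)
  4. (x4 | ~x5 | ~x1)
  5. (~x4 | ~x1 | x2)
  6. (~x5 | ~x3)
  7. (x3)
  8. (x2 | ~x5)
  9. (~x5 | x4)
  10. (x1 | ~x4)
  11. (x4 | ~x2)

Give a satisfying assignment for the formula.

Unit propagation: (x3) forces x3 = True.
(~x5) is a unit clause, so x5 = False.
Branch on x1: take x1 = True.
  then x2 is forced to False.
  then x4 is forced to False.
Check each clause:
  1. (~x5 | ~x4 | x1) — x1 is true.
  2. (x5 | ~x2 | ~x1) — ~x2 is true.
  3. (~x5 | ~x4) — ~x5 is true.
  4. (~x1 | ~x5 | x4) — ~x5 is true.
  5. (~x4 | x2 | ~x1) — ~x4 is true.
  6. (~x5 | ~x3) — ~x5 is true.
  7. (x3) — x3 is true.
  8. (x2 | ~x5) — ~x5 is true.
  9. (x4 | ~x5) — ~x5 is true.
  10. (x1 | ~x4) — x1 is true.
  11. (x4 | ~x2) — ~x2 is true.

x1=T  x2=F  x3=T  x4=F  x5=F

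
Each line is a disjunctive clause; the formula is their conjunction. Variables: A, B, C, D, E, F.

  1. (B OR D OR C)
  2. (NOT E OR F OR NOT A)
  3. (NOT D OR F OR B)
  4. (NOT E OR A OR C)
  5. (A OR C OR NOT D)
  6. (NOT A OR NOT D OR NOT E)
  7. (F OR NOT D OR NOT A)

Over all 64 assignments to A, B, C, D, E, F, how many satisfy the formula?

29

Split on A, then D.
  A=T, D=T: remaining (B,C,E,F) ∈ {(F,F,F,T); (F,T,F,T); (T,F,F,T); (T,T,F,T)} — 4.
  A=T, D=F: 9 of the 16 assignments to (B,C,E,F) work.
  A=F, D=T: E free; 3 ways for (B,C,F) × 2^1 = 6.
  A=F, D=F: F free; 5 ways for (B,C,E) × 2^1 = 10.
Total: 4 + 9 + 6 + 10 = 29.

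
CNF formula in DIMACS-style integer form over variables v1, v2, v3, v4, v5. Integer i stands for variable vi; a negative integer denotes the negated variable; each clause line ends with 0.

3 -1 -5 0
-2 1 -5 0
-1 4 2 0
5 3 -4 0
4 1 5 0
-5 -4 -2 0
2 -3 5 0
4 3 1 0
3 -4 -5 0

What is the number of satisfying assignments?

8

The models are:
  v1=0 v2=0 v3=1 v4=0 v5=1
  v1=0 v2=0 v3=1 v4=1 v5=1
  v1=0 v2=1 v3=1 v4=1 v5=0
  v1=1 v2=0 v3=1 v4=1 v5=1
  v1=1 v2=1 v3=0 v4=0 v5=0
  v1=1 v2=1 v3=1 v4=0 v5=0
  v1=1 v2=1 v3=1 v4=0 v5=1
  v1=1 v2=1 v3=1 v4=1 v5=0
That's 8 in total.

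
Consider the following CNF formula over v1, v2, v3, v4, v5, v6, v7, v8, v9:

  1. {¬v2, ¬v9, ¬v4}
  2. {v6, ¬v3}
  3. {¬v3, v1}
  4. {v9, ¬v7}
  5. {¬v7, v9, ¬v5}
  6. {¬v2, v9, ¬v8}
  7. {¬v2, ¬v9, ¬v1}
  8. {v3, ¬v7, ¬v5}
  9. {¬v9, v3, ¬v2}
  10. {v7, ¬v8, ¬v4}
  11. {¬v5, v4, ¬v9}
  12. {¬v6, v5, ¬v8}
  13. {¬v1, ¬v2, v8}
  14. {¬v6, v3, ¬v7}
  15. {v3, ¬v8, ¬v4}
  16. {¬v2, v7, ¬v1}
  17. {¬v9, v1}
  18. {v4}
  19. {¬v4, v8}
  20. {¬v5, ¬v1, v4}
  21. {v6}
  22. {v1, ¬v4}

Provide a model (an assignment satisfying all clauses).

The clause (v4) is unit: v4 must be True.
Unit propagation: (v8) forces v8 = True.
Unit propagation: (v7) forces v7 = True.
Unit propagation: (v9) forces v9 = True.
Unit propagation: (¬v2) forces v2 = False.
The clause (v3) is unit: v3 must be True.
Unit propagation: (v6) forces v6 = True.
Unit propagation: (v1) forces v1 = True.
Unit propagation: (v5) forces v5 = True.
Every clause has at least one true literal under this assignment.
Check each clause:
  1. {¬v2, ¬v4, ¬v9} — ¬v2 is true.
  2. {v6, ¬v3} — v6 is true.
  3. {v1, ¬v3} — v1 is true.
  4. {¬v7, v9} — v9 is true.
  5. {v9, ¬v7, ¬v5} — v9 is true.
  6. {¬v2, ¬v8, v9} — v9 is true.
  7. {¬v2, ¬v1, ¬v9} — ¬v2 is true.
  8. {¬v5, ¬v7, v3} — v3 is true.
  9. {¬v9, v3, ¬v2} — v3 is true.
  10. {¬v4, ¬v8, v7} — v7 is true.
  11. {v4, ¬v5, ¬v9} — v4 is true.
  12. {¬v6, v5, ¬v8} — v5 is true.
  13. {¬v2, v8, ¬v1} — v8 is true.
  14. {¬v7, v3, ¬v6} — v3 is true.
  15. {v3, ¬v8, ¬v4} — v3 is true.
  16. {¬v1, ¬v2, v7} — ¬v2 is true.
  17. {¬v9, v1} — v1 is true.
  18. {v4} — v4 is true.
  19. {¬v4, v8} — v8 is true.
  20. {¬v5, v4, ¬v1} — v4 is true.
  21. {v6} — v6 is true.
  22. {v1, ¬v4} — v1 is true.

v1=True, v2=False, v3=True, v4=True, v5=True, v6=True, v7=True, v8=True, v9=True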